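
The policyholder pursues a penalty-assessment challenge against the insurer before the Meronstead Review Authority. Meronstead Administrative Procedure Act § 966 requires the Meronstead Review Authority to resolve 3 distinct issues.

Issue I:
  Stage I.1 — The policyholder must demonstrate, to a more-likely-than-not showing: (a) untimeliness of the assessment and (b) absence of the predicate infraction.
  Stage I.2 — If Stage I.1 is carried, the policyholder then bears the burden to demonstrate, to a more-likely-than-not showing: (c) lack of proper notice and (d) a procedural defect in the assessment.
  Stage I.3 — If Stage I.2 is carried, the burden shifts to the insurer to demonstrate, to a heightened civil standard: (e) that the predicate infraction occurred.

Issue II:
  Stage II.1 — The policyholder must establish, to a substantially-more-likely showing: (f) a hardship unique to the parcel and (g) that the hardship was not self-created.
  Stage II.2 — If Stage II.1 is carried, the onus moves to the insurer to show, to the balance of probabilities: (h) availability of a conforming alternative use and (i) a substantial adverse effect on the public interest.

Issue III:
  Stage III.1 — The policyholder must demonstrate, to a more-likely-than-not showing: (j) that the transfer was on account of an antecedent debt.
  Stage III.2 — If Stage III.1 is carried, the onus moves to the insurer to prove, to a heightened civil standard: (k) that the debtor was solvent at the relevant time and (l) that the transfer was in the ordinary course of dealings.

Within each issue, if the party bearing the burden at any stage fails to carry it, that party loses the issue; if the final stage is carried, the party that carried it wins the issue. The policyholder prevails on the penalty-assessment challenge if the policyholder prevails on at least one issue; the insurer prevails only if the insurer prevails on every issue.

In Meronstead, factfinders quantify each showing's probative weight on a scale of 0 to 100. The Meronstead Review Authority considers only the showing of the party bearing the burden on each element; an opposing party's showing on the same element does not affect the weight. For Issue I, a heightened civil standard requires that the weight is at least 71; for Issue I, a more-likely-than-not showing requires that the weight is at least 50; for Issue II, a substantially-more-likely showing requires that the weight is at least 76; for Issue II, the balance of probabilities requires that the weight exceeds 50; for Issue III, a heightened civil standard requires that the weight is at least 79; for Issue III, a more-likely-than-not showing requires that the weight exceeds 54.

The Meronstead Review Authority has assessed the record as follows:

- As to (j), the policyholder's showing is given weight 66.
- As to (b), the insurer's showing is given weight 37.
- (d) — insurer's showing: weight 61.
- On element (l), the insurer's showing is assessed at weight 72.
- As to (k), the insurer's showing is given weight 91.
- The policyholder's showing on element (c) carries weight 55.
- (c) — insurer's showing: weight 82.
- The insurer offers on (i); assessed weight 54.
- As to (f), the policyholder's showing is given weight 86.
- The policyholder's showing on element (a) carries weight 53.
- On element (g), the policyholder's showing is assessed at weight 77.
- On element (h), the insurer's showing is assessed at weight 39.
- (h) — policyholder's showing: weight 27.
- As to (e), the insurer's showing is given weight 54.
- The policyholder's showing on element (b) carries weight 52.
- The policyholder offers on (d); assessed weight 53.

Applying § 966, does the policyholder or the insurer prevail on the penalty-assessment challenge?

policyholder

— Issue I —
Stage I.1 — burden on policyholder; standard: a more-likely-than-not showing (weight is at least 50).
    (a): 53 ≥ 50 [met]
    (b): 52 (insurer's 37 disregarded) ≥ 50 [met]
  Stage I.1 carried; the burden remains with the policyholder.
Stage I.2 — burden on policyholder; standard: a more-likely-than-not showing (weight is at least 50).
    (c): 55 (insurer's 82 disregarded) ≥ 50 [met]
    (d): 53 (insurer's 61 disregarded) ≥ 50 [met]
  Stage I.2 is satisfied; the onus moves to the insurer.
Stage I.3 — burden on insurer; standard: a heightened civil standard (weight is at least 71).
    (e): 54 < 71 [not met]
  Not every element is met, so the insurer fails to carry Stage I.3.
The analysis ends at Stage I.3; the policyholder prevails on this issue.
— Issue II —
At Stage II.1 the policyholder must meet a substantially-more-likely showing (weight is at least 76): on (f) the weight is 86, which does reach 76, so (f) meets the standard; on (g) the weight is 77, ≥ 76, so (g) meets the standard.
  The policyholder carries Stage II.1; the insurer now bears the burden.
At Stage II.2 the insurer must meet the balance of probabilities (weight exceeds 50): on (h) the weight is 39 (the policyholder's 27 is given no effect), which does not exceed 50, so (h) does not meet the standard; on (i) the weight is 54, which does exceed 50, so (i) meets the standard.
  Not every element is met, so the insurer fails to carry Stage II.2.
So the policyholder prevails on this issue.
— Issue III —
Stage III.1 — burden on policyholder; standard: a more-likely-than-not showing (weight exceeds 54).
    (j): 66 > 54 [met]
  Stage III.1 is satisfied; the onus moves to the insurer.
Stage III.2 — burden on insurer; standard: a heightened civil standard (weight is at least 79).
    (k): 91 ≥ 79 [met]
    (l): 72 < 79 [not met]
  Not every element is met, so the insurer fails to carry Stage III.2.
The analysis ends at Stage III.2; the policyholder prevails on this issue.
Per-issue: Issue I → policyholder; Issue II → policyholder; Issue III → policyholder. The policyholder must prevail on at least one issue; overall, the policyholder prevails.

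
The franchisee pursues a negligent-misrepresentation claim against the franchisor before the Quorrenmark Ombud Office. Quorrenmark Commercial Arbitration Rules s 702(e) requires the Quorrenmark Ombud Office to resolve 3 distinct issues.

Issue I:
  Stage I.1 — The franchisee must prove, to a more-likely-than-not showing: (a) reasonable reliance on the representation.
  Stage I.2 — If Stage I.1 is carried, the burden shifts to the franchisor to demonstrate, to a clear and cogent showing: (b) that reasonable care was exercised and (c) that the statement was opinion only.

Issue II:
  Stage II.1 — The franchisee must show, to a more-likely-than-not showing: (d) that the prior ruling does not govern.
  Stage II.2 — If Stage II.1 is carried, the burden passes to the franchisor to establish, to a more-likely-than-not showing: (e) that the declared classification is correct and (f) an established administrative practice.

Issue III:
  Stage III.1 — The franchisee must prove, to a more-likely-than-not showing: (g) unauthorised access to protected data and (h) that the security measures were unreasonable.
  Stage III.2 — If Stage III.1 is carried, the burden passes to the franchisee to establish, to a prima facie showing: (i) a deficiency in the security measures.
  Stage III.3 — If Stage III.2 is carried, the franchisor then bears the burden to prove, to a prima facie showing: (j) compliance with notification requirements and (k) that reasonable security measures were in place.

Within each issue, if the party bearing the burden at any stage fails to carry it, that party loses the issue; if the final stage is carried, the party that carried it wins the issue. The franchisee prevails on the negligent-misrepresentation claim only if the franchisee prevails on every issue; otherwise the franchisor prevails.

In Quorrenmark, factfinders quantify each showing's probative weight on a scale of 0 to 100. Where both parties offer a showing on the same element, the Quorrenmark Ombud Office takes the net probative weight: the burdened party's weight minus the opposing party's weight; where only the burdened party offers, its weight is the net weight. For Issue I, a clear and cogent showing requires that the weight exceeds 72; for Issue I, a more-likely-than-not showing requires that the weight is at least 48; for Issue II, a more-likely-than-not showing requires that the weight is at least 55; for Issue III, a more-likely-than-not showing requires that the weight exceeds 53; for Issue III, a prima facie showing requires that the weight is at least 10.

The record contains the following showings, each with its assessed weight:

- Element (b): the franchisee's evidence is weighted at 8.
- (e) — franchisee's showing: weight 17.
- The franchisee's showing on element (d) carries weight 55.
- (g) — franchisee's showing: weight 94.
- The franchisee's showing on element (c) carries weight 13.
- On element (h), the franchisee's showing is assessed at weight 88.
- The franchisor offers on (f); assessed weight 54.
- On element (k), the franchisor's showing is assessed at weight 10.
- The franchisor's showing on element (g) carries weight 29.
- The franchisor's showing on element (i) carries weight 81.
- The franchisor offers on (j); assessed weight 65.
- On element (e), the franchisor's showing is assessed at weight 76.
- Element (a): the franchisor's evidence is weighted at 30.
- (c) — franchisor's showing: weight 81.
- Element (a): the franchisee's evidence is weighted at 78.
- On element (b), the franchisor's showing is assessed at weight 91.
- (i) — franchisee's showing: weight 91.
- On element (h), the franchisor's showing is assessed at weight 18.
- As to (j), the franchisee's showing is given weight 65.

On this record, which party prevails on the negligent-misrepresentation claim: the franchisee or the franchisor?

— Issue I —
Stage I.1 — burden on franchisee; standard: a more-likely-than-not showing (weight is at least 48).
    (a): 78 − 30 = 48 ≥ 48 [met]
  All elements met. The burden passes to the franchisor.
Stage I.2 — burden on franchisor; standard: a clear and cogent showing (weight exceeds 72).
    (b): 91 − 8 = 83 > 72 [met]
    (c): 81 − 13 = 68 ≤ 72 [not met]
  The franchisor does not carry Stage I.2.
So the franchisee prevails on this issue.
— Issue II —
At Stage II.1 the franchisee must meet a more-likely-than-not showing (weight is at least 55): on (d) the weight is 55, ≥ 55, so (d) meets the standard.
  All elements met. The burden passes to the franchisor.
At Stage II.2 the franchisor must meet a more-likely-than-not showing (weight is at least 55): on (e) the weight is 76 less the opposing 17 gives net 59, ≥ 55, so (e) meets the standard; on (f) the weight is 54, which does not reach 55, so (f) does not meet the standard.
  Stage II.2 not carried; the franchisor fails its burden.
So the franchisee prevails on this issue.
— Issue III —
At Stage III.1 the franchisee must meet a more-likely-than-not showing (weight exceeds 53): on (g) the weight is 94 less the opposing 29 gives net 65, > 53, so (g) meets the standard; on (h) the weight is 88 less the opposing 18 gives net 70, which does exceed 53, so (h) meets the standard.
  Stage III.1 is satisfied; the franchisee continues to bear the burden.
At Stage III.2 the franchisee must meet a prima facie showing (weight is at least 10): on (i) the weight is 91 less the opposing 81 gives net 10, which does reach 10, so (i) meets the standard.
  Stage III.2 is satisfied; the onus moves to the franchisor.
At Stage III.3 the franchisor must meet a prima facie showing (weight is at least 10): on (j) the weight is 65 less the opposing 65 gives net 0, which does not reach 10, so (j) does not meet the standard; on (k) the weight is 10, ≥ 10, so (k) meets the standard.
  Not every element is met, so the franchisor fails to carry Stage III.3.
So the franchisee prevails on this issue.
Per-issue: Issue I → franchisee; Issue II → franchisee; Issue III → franchisee. The franchisee must prevail on every issue; overall, the franchisee prevails.

franchisee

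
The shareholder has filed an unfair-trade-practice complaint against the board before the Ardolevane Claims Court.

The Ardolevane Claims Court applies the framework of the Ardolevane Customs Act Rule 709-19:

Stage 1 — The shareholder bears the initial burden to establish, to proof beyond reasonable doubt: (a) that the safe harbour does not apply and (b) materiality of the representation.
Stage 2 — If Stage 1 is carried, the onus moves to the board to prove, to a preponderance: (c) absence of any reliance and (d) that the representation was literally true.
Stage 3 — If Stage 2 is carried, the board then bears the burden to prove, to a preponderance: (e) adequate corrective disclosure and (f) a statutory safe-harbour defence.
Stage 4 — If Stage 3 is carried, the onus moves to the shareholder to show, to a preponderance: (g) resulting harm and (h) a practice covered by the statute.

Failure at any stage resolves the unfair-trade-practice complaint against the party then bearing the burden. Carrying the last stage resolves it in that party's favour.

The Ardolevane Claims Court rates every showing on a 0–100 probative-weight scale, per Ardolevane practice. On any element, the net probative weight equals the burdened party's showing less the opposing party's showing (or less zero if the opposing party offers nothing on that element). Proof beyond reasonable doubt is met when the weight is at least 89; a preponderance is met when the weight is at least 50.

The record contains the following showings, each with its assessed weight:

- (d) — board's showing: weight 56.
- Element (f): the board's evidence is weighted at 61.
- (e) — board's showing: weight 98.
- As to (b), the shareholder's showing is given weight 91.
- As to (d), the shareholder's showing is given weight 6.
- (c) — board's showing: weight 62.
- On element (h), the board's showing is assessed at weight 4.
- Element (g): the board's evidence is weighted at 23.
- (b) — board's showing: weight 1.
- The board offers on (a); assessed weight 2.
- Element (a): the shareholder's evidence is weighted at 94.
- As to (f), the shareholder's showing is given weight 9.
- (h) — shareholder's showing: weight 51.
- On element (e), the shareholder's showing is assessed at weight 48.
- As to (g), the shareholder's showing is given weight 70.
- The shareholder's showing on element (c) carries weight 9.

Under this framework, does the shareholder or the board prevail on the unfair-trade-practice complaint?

At Stage 1 the shareholder must meet proof beyond reasonable doubt (weight is at least 89): on (a) the weight is 94 less the opposing 2 gives net 92, which does reach 89, so (a) meets the standard; on (b) the weight is 91 less the opposing 1 gives net 90, ≥ 89, so (b) meets the standard.
  Stage 1 carried; the burden shifts to the board.
At Stage 2 the board must meet a preponderance (weight is at least 50): on (c) the weight is 62 less the opposing 9 gives net 53, which does reach 50, so (c) meets the standard; on (d) the weight is 56 less the opposing 6 gives net 50, ≥ 50, so (d) meets the standard.
  Stage 2 carried; the burden remains with the board.
At Stage 3 the board must meet a preponderance (weight is at least 50): on (e) the weight is 98 less the opposing 48 gives net 50, which does reach 50, so (e) meets the standard; on (f) the weight is 61 less the opposing 9 gives net 52, ≥ 50, so (f) meets the standard.
  Stage 3 carried; the burden shifts to the shareholder.
At Stage 4 the shareholder must meet a preponderance (weight is at least 50): on (g) the weight is 70 less the opposing 23 gives net 47, < 50, so (g) does not meet the standard; on (h) the weight is 51 less the opposing 4 gives net 47, which does not reach 50, so (h) does not meet the standard.
  The shareholder does not carry Stage 4.
So the board prevails.

board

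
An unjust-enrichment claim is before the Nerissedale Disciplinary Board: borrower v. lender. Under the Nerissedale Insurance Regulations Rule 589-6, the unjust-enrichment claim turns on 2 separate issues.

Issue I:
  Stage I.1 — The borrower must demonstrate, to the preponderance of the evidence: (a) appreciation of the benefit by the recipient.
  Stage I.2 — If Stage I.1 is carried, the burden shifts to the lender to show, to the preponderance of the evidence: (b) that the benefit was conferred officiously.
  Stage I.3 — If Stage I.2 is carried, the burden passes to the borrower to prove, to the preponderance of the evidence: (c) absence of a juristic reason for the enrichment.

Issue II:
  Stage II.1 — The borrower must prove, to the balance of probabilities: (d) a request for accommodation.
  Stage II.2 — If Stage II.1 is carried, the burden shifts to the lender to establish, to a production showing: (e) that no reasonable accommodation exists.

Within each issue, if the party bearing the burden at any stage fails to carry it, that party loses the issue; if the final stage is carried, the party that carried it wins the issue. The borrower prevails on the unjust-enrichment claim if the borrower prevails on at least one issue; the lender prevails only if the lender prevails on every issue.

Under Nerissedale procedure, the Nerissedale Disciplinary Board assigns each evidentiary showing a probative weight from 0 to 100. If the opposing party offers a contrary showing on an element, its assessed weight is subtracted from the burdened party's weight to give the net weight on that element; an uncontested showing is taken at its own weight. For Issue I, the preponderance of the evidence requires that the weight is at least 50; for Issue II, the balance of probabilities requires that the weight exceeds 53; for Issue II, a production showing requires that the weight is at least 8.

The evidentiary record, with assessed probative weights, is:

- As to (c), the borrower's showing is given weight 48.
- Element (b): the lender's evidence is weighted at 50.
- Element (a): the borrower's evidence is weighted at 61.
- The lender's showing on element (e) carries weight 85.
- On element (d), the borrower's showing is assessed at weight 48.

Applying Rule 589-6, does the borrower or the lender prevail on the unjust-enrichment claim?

lender

— Issue I —
At Stage I.1 the borrower must meet the preponderance of the evidence (weight is at least 50): on (a) the weight is 61, which does reach 50, so (a) meets the standard.
  Stage I.1 is satisfied; the onus moves to the lender.
At Stage I.2 the lender must meet the preponderance of the evidence (weight is at least 50): on (b) the weight is 50, which does reach 50, so (b) meets the standard.
  Stage I.2 carried; the burden shifts to the borrower.
At Stage I.3 the borrower must meet the preponderance of the evidence (weight is at least 50): on (c) the weight is 48, < 50, so (c) does not meet the standard.
  Not every element is met, so the borrower fails to carry Stage I.3.
The analysis ends at Stage I.3; the lender prevails on this issue.
— Issue II —
Stage II.1 (borrower, the balance of probabilities, weight exceeds 53): (d) 48 ≤ 53 — fails.
  The borrower does not carry Stage II.1.
The analysis ends at Stage II.1; the lender prevails on this issue.
Per-issue: Issue I → lender; Issue II → lender. The borrower must prevail on at least one issue; overall, the lender prevails.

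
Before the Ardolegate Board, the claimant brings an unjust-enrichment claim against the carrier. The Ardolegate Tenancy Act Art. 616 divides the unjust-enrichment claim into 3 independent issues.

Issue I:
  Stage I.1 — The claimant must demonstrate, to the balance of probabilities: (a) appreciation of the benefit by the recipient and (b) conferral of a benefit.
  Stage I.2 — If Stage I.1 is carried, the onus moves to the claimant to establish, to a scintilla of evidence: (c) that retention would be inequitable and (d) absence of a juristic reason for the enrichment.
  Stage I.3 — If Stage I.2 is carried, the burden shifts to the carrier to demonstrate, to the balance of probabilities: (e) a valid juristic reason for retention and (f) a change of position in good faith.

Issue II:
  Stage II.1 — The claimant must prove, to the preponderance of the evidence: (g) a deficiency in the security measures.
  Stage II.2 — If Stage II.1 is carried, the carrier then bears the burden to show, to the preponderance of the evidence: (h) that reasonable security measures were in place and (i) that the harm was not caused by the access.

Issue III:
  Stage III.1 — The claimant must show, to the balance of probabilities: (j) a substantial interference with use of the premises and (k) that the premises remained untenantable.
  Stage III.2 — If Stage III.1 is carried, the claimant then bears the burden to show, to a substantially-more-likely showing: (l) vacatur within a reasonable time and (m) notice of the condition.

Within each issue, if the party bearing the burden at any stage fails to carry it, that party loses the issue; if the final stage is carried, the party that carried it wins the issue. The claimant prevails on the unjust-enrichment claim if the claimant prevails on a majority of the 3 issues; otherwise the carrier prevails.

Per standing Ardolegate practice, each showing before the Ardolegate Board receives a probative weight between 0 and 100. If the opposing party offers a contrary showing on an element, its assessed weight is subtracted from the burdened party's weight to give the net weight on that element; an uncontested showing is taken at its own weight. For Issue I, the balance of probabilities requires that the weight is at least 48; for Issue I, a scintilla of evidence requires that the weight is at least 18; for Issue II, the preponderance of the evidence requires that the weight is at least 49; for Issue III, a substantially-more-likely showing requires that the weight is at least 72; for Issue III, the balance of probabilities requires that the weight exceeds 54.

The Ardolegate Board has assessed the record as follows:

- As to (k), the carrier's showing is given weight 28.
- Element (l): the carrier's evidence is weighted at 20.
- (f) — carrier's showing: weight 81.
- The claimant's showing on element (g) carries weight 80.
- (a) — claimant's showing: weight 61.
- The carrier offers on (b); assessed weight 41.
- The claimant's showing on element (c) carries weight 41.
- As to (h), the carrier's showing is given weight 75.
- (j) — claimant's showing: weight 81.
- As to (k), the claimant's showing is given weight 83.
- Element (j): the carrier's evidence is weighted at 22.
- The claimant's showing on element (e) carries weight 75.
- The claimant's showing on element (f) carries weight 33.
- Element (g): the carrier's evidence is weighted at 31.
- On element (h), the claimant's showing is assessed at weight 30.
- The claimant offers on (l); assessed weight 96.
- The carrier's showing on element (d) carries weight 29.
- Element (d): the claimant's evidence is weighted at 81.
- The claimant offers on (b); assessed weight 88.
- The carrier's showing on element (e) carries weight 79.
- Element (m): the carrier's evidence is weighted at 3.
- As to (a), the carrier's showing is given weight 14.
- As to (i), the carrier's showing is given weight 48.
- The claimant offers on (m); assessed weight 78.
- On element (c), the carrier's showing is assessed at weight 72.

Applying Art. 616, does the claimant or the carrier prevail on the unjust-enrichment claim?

— Issue I —
Stage I.1 (claimant, the balance of probabilities, weight is at least 48): (a) net 61−14=47 < 48 — fails; (b) net 88−41=47 < 48 — fails.
  Not every element is met, so the claimant fails to carry Stage I.1.
The carrier prevails on this issue.
— Issue II —
Stage II.1 — burden on claimant; standard: the preponderance of the evidence (weight is at least 49).
    (g): 80 − 31 = 49 ≥ 49 [met]
  Stage II.1 carried; the burden shifts to the carrier.
Stage II.2 — burden on carrier; standard: the preponderance of the evidence (weight is at least 49).
    (h): 75 − 30 = 45 < 49 [not met]
    (i): 48 < 49 [not met]
  Not every element is met, so the carrier fails to carry Stage II.2.
The analysis ends at Stage II.2; the claimant prevails on this issue.
— Issue III —
Stage III.1 (claimant, the balance of probabilities, weight exceeds 54): (j) net 81−22=59 > 54 — meets; (k) net 83−28=55 > 54 — meets.
  Stage III.1 carried; the burden remains with the claimant.
Stage III.2 (claimant, a substantially-more-likely showing, weight is at least 72): (l) net 96−20=76 ≥ 72 — meets; (m) net 78−3=75 ≥ 72 — meets.
  Stage III.2 carried; the final stage is satisfied.
All stages carried — the claimant prevails on this issue.
Per-issue: Issue I → carrier; Issue II → claimant; Issue III → claimant. The claimant must prevail on a majority of issues; overall, the claimant prevails.

claimant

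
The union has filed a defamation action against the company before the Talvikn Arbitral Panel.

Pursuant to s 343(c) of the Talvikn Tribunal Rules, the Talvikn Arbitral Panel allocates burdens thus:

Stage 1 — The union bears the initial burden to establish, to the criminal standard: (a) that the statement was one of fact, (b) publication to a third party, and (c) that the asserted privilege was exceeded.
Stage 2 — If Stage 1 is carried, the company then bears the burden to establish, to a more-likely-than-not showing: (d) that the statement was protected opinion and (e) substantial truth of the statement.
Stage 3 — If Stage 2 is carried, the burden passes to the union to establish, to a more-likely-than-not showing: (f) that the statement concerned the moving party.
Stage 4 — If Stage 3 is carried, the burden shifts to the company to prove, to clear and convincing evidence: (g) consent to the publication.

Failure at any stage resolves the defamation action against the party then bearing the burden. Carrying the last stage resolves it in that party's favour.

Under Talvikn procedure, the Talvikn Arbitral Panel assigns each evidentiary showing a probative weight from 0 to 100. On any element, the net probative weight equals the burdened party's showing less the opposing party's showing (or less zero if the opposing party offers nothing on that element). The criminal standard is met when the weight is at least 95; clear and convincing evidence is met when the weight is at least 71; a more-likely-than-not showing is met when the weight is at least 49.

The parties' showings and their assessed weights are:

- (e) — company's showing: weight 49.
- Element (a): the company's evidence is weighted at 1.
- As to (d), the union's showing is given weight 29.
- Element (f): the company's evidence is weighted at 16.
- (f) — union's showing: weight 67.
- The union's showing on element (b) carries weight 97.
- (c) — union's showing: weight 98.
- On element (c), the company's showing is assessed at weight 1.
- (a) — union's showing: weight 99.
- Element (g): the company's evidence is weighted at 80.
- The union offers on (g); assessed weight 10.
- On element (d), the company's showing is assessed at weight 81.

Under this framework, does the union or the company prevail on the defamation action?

union

Stage 1 — burden on union; standard: the criminal standard (weight is at least 95).
    (a): 99 − 1 = 98 ≥ 95 [met]
    (b): 97 ≥ 95 [met]
    (c): 98 − 1 = 97 ≥ 95 [met]
  Stage 1 carried; the burden shifts to the company.
Stage 2 — burden on company; standard: a more-likely-than-not showing (weight is at least 49).
    (d): 81 − 29 = 52 ≥ 49 [met]
    (e): 49 ≥ 49 [met]
  Stage 2 is satisfied; the onus moves to the union.
Stage 3 — burden on union; standard: a more-likely-than-not showing (weight is at least 49).
    (f): 67 − 16 = 51 ≥ 49 [met]
  All elements met. The burden passes to the company.
Stage 4 — burden on company; standard: clear and convincing evidence (weight is at least 71).
    (g): 80 − 10 = 70 < 71 [not met]
  Not every element is met, so the company fails to carry Stage 4.
The union prevails.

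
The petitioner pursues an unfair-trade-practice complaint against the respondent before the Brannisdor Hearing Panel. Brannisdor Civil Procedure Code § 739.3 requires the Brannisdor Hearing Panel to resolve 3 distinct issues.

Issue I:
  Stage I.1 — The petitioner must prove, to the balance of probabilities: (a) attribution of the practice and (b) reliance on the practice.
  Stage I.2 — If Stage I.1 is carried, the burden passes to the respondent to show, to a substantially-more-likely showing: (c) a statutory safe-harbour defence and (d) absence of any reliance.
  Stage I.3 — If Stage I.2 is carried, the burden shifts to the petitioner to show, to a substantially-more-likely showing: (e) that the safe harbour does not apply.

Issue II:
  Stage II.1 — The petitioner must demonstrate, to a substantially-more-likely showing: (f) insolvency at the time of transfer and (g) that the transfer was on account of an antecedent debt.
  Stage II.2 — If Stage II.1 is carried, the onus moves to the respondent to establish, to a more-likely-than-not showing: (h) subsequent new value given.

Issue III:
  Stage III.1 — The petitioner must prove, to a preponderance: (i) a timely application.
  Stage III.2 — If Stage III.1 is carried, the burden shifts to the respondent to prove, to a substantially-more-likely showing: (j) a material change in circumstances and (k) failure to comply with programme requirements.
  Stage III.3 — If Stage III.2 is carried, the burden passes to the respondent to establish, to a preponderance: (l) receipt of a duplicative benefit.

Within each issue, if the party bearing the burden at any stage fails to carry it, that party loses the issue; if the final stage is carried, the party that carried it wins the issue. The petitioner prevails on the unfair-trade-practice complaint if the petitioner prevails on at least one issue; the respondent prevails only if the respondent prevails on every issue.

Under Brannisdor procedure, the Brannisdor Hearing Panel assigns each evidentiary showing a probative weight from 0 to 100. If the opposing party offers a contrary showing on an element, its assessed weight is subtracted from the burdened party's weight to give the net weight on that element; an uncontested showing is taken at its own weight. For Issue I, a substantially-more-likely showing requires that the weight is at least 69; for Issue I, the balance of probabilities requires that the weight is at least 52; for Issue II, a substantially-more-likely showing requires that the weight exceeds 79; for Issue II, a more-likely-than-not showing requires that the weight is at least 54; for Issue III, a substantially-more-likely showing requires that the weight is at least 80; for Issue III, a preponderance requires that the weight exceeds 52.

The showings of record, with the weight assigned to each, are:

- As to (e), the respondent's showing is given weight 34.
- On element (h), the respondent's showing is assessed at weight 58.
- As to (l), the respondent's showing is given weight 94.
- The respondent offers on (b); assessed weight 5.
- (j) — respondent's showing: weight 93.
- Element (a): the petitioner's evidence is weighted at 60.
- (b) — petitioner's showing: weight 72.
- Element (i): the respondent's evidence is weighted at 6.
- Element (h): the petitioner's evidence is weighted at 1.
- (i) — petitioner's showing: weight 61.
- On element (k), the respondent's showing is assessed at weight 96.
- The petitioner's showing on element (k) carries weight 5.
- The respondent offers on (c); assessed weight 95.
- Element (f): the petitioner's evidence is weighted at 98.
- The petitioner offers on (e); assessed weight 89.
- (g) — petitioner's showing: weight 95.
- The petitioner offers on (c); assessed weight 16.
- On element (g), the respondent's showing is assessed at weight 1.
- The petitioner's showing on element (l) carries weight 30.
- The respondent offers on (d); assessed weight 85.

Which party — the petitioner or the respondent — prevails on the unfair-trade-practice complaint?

— Issue I —
Stage I.1 — burden on petitioner; standard: the balance of probabilities (weight is at least 52).
    (a): 60 ≥ 52 [met]
    (b): 72 − 5 = 67 ≥ 52 [met]
  All elements met. The burden passes to the respondent.
Stage I.2 — burden on respondent; standard: a substantially-more-likely showing (weight is at least 69).
    (c): 95 − 16 = 79 ≥ 69 [met]
    (d): 85 ≥ 69 [met]
  The respondent carries Stage I.2; the petitioner now bears the burden.
Stage I.3 — burden on petitioner; standard: a substantially-more-likely showing (weight is at least 69).
    (e): 89 − 34 = 55 < 69 [not met]
  Not every element is met, so the petitioner fails to carry Stage I.3.
The analysis ends at Stage I.3; the respondent prevails on this issue.
— Issue II —
Stage II.1 (petitioner, a substantially-more-likely showing, weight exceeds 79): (f) 98 > 79 — meets; (g) net 95−1=94 > 79 — meets.
  Stage II.1 carried; the burden shifts to the respondent.
Stage II.2 (respondent, a more-likely-than-not showing, weight is at least 54): (h) net 58−1=57 ≥ 54 — meets.
  Stage II.2 carried; the final stage is satisfied.
With every stage satisfied, the respondent prevails on this issue.
— Issue III —
At Stage III.1 the petitioner must meet a preponderance (weight exceeds 52): on (i) the weight is 61 less the opposing 6 gives net 55, > 52, so (i) meets the standard.
  The petitioner carries Stage III.1; the respondent now bears the burden.
At Stage III.2 the respondent must meet a substantially-more-likely showing (weight is at least 80): on (j) the weight is 93, which does reach 80, so (j) meets the standard; on (k) the weight is 96 less the opposing 5 gives net 91, ≥ 80, so (k) meets the standard.
  Stage III.2 is satisfied; the respondent continues to bear the burden.
At Stage III.3 the respondent must meet a preponderance (weight exceeds 52): on (l) the weight is 94 less the opposing 30 gives net 64, which does exceed 52, so (l) meets the standard.
  Stage III.3 carried; the final stage is satisfied.
All stages carried — the respondent prevails on this issue.
Per-issue: Issue I → respondent; Issue II → respondent; Issue III → respondent. The petitioner must prevail on at least one issue; overall, the respondent prevails.

respondent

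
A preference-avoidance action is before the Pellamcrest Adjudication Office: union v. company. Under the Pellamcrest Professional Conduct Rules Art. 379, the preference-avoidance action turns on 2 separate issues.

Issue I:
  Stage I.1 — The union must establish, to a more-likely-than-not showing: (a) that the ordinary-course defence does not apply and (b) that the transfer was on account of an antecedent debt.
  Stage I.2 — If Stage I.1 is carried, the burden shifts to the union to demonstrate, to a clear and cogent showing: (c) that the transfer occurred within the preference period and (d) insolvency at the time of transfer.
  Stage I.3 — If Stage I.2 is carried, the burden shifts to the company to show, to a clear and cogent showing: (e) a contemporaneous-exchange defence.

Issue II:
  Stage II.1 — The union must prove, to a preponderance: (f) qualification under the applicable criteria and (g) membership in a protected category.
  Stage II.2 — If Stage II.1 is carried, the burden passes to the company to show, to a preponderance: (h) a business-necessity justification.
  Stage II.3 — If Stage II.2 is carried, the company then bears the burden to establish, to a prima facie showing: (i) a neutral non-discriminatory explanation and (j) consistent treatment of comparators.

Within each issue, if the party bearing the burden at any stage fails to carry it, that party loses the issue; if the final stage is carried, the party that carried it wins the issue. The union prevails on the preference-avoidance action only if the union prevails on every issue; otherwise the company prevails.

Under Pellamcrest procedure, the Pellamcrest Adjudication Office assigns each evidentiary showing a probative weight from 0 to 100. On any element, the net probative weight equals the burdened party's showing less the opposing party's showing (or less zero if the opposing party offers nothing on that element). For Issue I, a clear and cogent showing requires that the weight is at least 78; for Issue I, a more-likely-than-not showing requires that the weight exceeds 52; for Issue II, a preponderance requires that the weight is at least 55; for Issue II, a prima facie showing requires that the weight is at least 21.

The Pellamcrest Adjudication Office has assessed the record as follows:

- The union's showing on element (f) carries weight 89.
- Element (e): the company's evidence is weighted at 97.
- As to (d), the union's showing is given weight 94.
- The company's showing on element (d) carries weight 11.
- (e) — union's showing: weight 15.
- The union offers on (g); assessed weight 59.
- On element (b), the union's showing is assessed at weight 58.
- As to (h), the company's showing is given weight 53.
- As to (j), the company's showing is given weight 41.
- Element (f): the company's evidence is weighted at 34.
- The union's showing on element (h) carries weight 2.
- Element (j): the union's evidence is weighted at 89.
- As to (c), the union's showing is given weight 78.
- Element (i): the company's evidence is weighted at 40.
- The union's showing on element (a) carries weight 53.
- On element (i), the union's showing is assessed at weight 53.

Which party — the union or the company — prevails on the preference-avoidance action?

company

— Issue I —
At Stage I.1 the union must meet a more-likely-than-not showing (weight exceeds 52): on (a) the weight is 53, which does exceed 52, so (a) meets the standard; on (b) the weight is 58, which does exceed 52, so (b) meets the standard.
  Stage I.1 carried; the burden remains with the union.
At Stage I.2 the union must meet a clear and cogent showing (weight is at least 78): on (c) the weight is 78, ≥ 78, so (c) meets the standard; on (d) the weight is 94 less the opposing 11 gives net 83, ≥ 78, so (d) meets the standard.
  Stage I.2 carried; the burden shifts to the company.
At Stage I.3 the company must meet a clear and cogent showing (weight is at least 78): on (e) the weight is 97 less the opposing 15 gives net 82, which does reach 78, so (e) meets the standard.
  The company carries the last stage.
With every stage satisfied, the company prevails on this issue.
— Issue II —
Stage II.1 — burden on union; standard: a preponderance (weight is at least 55).
    (f): 89 − 34 = 55 ≥ 55 [met]
    (g): 59 ≥ 55 [met]
  Stage II.1 carried; the burden shifts to the company.
Stage II.2 — burden on company; standard: a preponderance (weight is at least 55).
    (h): 53 − 2 = 51 < 55 [not met]
  The company does not carry Stage II.2.
The union prevails on this issue.
Per-issue: Issue I → company; Issue II → union. The union must prevail on every issue; overall, the company prevails.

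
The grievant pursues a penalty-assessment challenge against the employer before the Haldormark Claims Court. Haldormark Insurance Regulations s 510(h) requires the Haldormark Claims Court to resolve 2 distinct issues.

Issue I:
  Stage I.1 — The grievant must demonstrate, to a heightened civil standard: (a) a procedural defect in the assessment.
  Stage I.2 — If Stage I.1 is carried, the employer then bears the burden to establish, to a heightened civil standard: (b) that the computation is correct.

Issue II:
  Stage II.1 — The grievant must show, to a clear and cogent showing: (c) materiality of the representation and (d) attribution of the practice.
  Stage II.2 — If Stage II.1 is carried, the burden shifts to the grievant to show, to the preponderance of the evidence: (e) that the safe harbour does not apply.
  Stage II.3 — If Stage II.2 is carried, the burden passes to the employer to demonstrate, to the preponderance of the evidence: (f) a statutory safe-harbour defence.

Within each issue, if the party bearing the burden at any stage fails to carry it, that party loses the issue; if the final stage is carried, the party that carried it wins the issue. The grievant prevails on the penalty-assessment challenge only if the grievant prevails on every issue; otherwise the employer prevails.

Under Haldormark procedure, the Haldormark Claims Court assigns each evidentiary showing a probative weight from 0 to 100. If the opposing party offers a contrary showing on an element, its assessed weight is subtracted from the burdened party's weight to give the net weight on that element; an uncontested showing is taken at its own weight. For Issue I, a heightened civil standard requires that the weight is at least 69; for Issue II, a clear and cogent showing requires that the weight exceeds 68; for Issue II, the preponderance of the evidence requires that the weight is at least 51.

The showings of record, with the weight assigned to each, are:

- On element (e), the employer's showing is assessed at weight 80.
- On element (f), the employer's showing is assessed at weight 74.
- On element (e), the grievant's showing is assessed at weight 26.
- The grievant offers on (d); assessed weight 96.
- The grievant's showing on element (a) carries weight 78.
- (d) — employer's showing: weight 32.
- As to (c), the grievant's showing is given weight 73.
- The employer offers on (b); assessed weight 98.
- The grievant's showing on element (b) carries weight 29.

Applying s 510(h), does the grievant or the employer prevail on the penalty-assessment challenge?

— Issue I —
Stage I.1 (grievant, a heightened civil standard, weight is at least 69): (a) 78 ≥ 69 — meets.
  All elements met. The burden passes to the employer.
Stage I.2 (employer, a heightened civil standard, weight is at least 69): (b) net 98−29=69 ≥ 69 — meets.
  All elements met at the final stage.
With every stage satisfied, the employer prevails on this issue.
— Issue II —
Stage II.1 (grievant, a clear and cogent showing, weight exceeds 68): (c) 73 > 68 — meets; (d) net 96−32=64 ≤ 68 — fails.
  The grievant does not carry Stage II.1.
So the employer prevails on this issue.
Per-issue: Issue I → employer; Issue II → employer. The grievant must prevail on every issue; overall, the employer prevails.

employer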